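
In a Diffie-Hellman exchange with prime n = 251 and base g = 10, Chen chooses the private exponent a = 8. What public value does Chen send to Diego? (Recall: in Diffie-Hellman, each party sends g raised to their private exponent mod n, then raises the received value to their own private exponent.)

Public value = 10^8 mod 251.
10^1 ≡ 10 (mod 251)
10^2 = (10^1)^2 ≡ 10^2 = 100 ≡ 100 (mod 251)
10^4 = (10^2)^2 ≡ 100^2 = 10000 ≡ 211 (mod 251)
10^8 = (10^4)^2 ≡ 211^2 = 44521 ≡ 94 (mod 251)

94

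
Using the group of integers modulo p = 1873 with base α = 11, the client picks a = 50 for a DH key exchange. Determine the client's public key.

713

Public value = 11^50 mod 1873.
11^1 ≡ 11 (mod 1873)
11^2 = (11^1)^2 ≡ 11^2 = 121 ≡ 121 (mod 1873)
11^4 = (11^2)^2 ≡ 121^2 = 14641 ≡ 1530 (mod 1873)
11^8 = (11^4)^2 ≡ 1530^2 = 2340900 ≡ 1523 (mod 1873)
11^16 = (11^8)^2 ≡ 1523^2 = 2319529 ≡ 755 (mod 1873)
11^32 = (11^16)^2 ≡ 755^2 = 570025 ≡ 633 (mod 1873)
11^50 = 11^32 · 11^16 · 11^2 ≡ 633 · 755 · 121 ≡ 713 (mod 1873).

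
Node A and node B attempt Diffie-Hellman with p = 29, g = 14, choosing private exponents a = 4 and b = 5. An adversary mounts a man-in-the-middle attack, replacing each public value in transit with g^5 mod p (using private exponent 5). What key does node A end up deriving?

Node A receives an adversary's public value M = 14^5 mod 29 instead of the honest one.
14^1 ≡ 14 (mod 29)
14^2 = (14^1)^2 ≡ 14^2 = 196 ≡ 22 (mod 29)
14^4 = (14^2)^2 ≡ 22^2 = 484 ≡ 20 (mod 29)
14^5 = 14^4 · 14^1 ≡ 20 · 14 ≡ 19 (mod 29).
So M = 19. Node A computes K = M^4 mod 29.
19^1 ≡ 19 (mod 29)
19^2 = (19^1)^2 ≡ 19^2 = 361 ≡ 13 (mod 29)
19^4 = (19^2)^2 ≡ 13^2 = 169 ≡ 24 (mod 29)

24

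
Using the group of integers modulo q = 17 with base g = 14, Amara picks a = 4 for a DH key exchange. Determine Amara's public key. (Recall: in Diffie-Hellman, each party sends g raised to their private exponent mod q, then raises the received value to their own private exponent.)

13

Public value = 14^4 mod 17.
14^1 ≡ 14 (mod 17)
14^2 = (14^1)^2 ≡ 14^2 = 196 ≡ 9 (mod 17)
14^4 = (14^2)^2 ≡ 9^2 = 81 ≡ 13 (mod 17)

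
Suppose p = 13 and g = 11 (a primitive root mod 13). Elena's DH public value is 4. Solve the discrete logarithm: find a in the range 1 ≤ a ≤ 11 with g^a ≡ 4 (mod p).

Try successive powers of 11 modulo 13:
11^1 ≡ 11
11^2 ≡ 4
Found: a = 2.

2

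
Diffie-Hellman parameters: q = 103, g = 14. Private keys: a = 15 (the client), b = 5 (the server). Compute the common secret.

8

The server sends B = g^b mod q = 14^5 mod 103.
14^1 ≡ 14 (mod 103)
14^2 = (14^1)^2 ≡ 14^2 = 196 ≡ 93 (mod 103)
14^4 = (14^2)^2 ≡ 93^2 = 8649 ≡ 100 (mod 103)
14^5 = 14^4 · 14^1 ≡ 100 · 14 ≡ 61 (mod 103).
So B = 61. The client then computes K = B^a mod q = 61^15 mod 103.
61^1 ≡ 61 (mod 103)
61^2 = (61^1)^2 ≡ 61^2 = 3721 ≡ 13 (mod 103)
61^4 = (61^2)^2 ≡ 13^2 = 169 ≡ 66 (mod 103)
61^8 = (61^4)^2 ≡ 66^2 = 4356 ≡ 30 (mod 103)
61^15 = 61^8 · 61^4 · 61^2 · 61^1 ≡ 30 · 66 · 13 · 61 ≡ 8 (mod 103).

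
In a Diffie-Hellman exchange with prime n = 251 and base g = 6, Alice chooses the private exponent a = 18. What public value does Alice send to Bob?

108

Public value = 6^18 (mod 251).
6^1 ≡ 6 (mod 251)
6^2 = (6^1)^2 ≡ 6^2 = 36 ≡ 36 (mod 251)
6^4 = (6^2)^2 ≡ 36^2 = 1296 ≡ 41 (mod 251)
6^8 = (6^4)^2 ≡ 41^2 = 1681 ≡ 175 (mod 251)
6^16 = (6^8)^2 ≡ 175^2 = 30625 ≡ 3 (mod 251)
6^18 = 6^16 · 6^2 ≡ 3 · 36 ≡ 108 (mod 251).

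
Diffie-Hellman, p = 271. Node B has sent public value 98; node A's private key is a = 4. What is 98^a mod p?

69

Shared key K = 98^4 mod 271.
98^1 ≡ 98 (mod 271)
98^2 = (98^1)^2 ≡ 98^2 = 9604 ≡ 119 (mod 271)
98^4 = (98^2)^2 ≡ 119^2 = 14161 ≡ 69 (mod 271)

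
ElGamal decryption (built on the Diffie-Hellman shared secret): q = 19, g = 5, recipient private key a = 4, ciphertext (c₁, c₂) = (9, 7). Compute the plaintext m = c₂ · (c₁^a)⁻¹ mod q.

17

Shared mask s = c₁^a mod q = 9^4 mod 19.
9^1 ≡ 9 (mod 19)
9^2 = (9^1)^2 ≡ 9^2 = 81 ≡ 5 (mod 19)
9^4 = (9^2)^2 ≡ 5^2 = 25 ≡ 6 (mod 19)
So s = 6; s⁻¹ ≡ 16 (mod 19).
m = c₂ · s⁻¹ mod 19 = 7 · 16 mod 19 = 17.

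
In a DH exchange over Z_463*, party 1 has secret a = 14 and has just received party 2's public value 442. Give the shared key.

441

Shared key K = 442^14 mod 463.
442^1 ≡ 442 (mod 463)
442^2 = (442^1)^2 ≡ 442^2 = 195364 ≡ 441 (mod 463)
442^4 = (442^2)^2 ≡ 441^2 = 194481 ≡ 21 (mod 463)
442^8 = (442^4)^2 ≡ 21^2 = 441 ≡ 441 (mod 463)
442^14 = 442^8 · 442^4 · 442^2 ≡ 441 · 21 · 441 ≡ 441 (mod 463).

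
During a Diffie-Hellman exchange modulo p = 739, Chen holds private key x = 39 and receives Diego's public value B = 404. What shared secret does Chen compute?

714

Shared key K = 404^39 mod 739.
404^1 ≡ 404 (mod 739)
404^2 = (404^1)^2 ≡ 404^2 = 163216 ≡ 636 (mod 739)
404^4 = (404^2)^2 ≡ 636^2 = 404496 ≡ 263 (mod 739)
404^8 = (404^4)^2 ≡ 263^2 = 69169 ≡ 442 (mod 739)
404^16 = (404^8)^2 ≡ 442^2 = 195364 ≡ 268 (mod 739)
404^32 = (404^16)^2 ≡ 268^2 = 71824 ≡ 141 (mod 739)
404^39 = 404^32 · 404^4 · 404^2 · 404^1 ≡ 141 · 263 · 636 · 404 ≡ 714 (mod 739).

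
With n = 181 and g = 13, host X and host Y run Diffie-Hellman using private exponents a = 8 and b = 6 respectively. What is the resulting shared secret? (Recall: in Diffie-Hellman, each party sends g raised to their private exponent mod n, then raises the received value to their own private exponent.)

25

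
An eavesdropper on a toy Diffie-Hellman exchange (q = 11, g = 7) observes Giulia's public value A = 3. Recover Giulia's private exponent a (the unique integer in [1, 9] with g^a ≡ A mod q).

4

Try successive powers of 7 modulo 11:
7^1 ≡ 7
7^2 ≡ 5
7^3 ≡ 2
7^4 ≡ 3
Found: a = 4.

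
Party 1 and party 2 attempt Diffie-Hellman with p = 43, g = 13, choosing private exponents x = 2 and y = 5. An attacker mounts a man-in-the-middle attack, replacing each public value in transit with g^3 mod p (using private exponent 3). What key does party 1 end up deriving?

16

Party 1 receives an attacker's public value M = 13^3 mod 43 instead of the honest one.
13^1 ≡ 13 (mod 43)
13^2 = (13^1)^2 ≡ 13^2 = 169 ≡ 40 (mod 43)
13^3 = 13^2 · 13^1 ≡ 40 · 13 ≡ 4 (mod 43).
So M = 4. Party 1 computes K = M^2 mod 43.
4^1 ≡ 4 (mod 43)
4^2 = (4^1)^2 ≡ 4^2 = 16 ≡ 16 (mod 43)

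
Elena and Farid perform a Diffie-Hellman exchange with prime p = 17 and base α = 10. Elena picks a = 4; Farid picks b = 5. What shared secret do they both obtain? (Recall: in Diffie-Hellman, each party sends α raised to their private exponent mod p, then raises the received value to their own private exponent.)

4

Farid sends B = α^b mod p = 10^5 mod 17.
10^1 ≡ 10 (mod 17)
10^2 = (10^1)^2 ≡ 10^2 = 100 ≡ 15 (mod 17)
10^4 = (10^2)^2 ≡ 15^2 = 225 ≡ 4 (mod 17)
10^5 = 10^4 · 10^1 ≡ 4 · 10 ≡ 6 (mod 17).
So B = 6. Elena then computes K = B^a mod p = 6^4 mod 17.
6^1 ≡ 6 (mod 17)
6^2 = (6^1)^2 ≡ 6^2 = 36 ≡ 2 (mod 17)
6^4 = (6^2)^2 ≡ 2^2 = 4 ≡ 4 (mod 17)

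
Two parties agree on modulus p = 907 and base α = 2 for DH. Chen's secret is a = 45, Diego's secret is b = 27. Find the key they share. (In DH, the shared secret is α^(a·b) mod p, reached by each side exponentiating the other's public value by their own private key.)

Chen sends A = α^a mod p = 2^45 mod 907.
2^1 ≡ 2 (mod 907)
2^2 = (2^1)^2 ≡ 2^2 = 4 ≡ 4 (mod 907)
2^4 = (2^2)^2 ≡ 4^2 = 16 ≡ 16 (mod 907)
2^8 = (2^4)^2 ≡ 16^2 = 256 ≡ 256 (mod 907)
2^16 = (2^8)^2 ≡ 256^2 = 65536 ≡ 232 (mod 907)
2^32 = (2^16)^2 ≡ 232^2 = 53824 ≡ 311 (mod 907)
2^45 = 2^32 · 2^8 · 2^4 · 2^1 ≡ 311 · 256 · 16 · 2 ≡ 856 (mod 907).
So A = 856. Diego then computes K = A^b mod p = 856^27 mod 907.
856^1 ≡ 856 (mod 907)
856^2 = (856^1)^2 ≡ 856^2 = 732736 ≡ 787 (mod 907)
856^4 = (856^2)^2 ≡ 787^2 = 619369 ≡ 795 (mod 907)
856^8 = (856^4)^2 ≡ 795^2 = 632025 ≡ 753 (mod 907)
856^16 = (856^8)^2 ≡ 753^2 = 567009 ≡ 134 (mod 907)
856^27 = 856^16 · 856^8 · 856^2 · 856^1 ≡ 134 · 753 · 787 · 856 ≡ 174 (mod 907).

174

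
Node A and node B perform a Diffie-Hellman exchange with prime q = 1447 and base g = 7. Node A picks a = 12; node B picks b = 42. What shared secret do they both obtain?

1100

Node B sends B = g^b mod q = 7^42 mod 1447.
7^1 ≡ 7 (mod 1447)
7^2 = (7^1)^2 ≡ 7^2 = 49 ≡ 49 (mod 1447)
7^4 = (7^2)^2 ≡ 49^2 = 2401 ≡ 954 (mod 1447)
7^8 = (7^4)^2 ≡ 954^2 = 910116 ≡ 1400 (mod 1447)
7^16 = (7^8)^2 ≡ 1400^2 = 1960000 ≡ 762 (mod 1447)
7^32 = (7^16)^2 ≡ 762^2 = 580644 ≡ 397 (mod 1447)
7^42 = 7^32 · 7^8 · 7^2 ≡ 397 · 1400 · 49 ≡ 213 (mod 1447).
So B = 213. Node A then computes K = B^a mod q = 213^12 mod 1447.
213^1 ≡ 213 (mod 1447)
213^2 = (213^1)^2 ≡ 213^2 = 45369 ≡ 512 (mod 1447)
213^4 = (213^2)^2 ≡ 512^2 = 262144 ≡ 237 (mod 1447)
213^8 = (213^4)^2 ≡ 237^2 = 56169 ≡ 1183 (mod 1447)
213^12 = 213^8 · 213^4 ≡ 1183 · 237 ≡ 1100 (mod 1447).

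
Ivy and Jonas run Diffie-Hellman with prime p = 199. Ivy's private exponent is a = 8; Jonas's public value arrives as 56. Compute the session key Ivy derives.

Shared key K = 56^8 mod 199.
56^1 ≡ 56 (mod 199)
56^2 = (56^1)^2 ≡ 56^2 = 3136 ≡ 151 (mod 199)
56^4 = (56^2)^2 ≡ 151^2 = 22801 ≡ 115 (mod 199)
56^8 = (56^4)^2 ≡ 115^2 = 13225 ≡ 91 (mod 199)

91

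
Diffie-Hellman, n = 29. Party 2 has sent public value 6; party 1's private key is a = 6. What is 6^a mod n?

Shared key K = 6^6 mod 29.
6^1 ≡ 6 (mod 29)
6^2 = (6^1)^2 ≡ 6^2 = 36 ≡ 7 (mod 29)
6^4 = (6^2)^2 ≡ 7^2 = 49 ≡ 20 (mod 29)
6^6 = 6^4 · 6^2 ≡ 20 · 7 ≡ 24 (mod 29).

24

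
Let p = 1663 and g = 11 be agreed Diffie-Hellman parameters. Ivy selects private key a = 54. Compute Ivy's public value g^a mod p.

235

Public value = 11^54 mod 1663.
11^1 ≡ 11 (mod 1663)
11^2 = (11^1)^2 ≡ 11^2 = 121 ≡ 121 (mod 1663)
11^4 = (11^2)^2 ≡ 121^2 = 14641 ≡ 1337 (mod 1663)
11^8 = (11^4)^2 ≡ 1337^2 = 1787569 ≡ 1507 (mod 1663)
11^16 = (11^8)^2 ≡ 1507^2 = 2271049 ≡ 1054 (mod 1663)
11^32 = (11^16)^2 ≡ 1054^2 = 1110916 ≡ 32 (mod 1663)
11^54 = 11^32 · 11^16 · 11^4 · 11^2 ≡ 32 · 1054 · 1337 · 121 ≡ 235 (mod 1663).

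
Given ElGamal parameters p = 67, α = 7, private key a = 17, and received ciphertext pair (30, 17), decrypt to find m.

Shared mask s = c₁^a mod p = 30^17 mod 67.
30^1 ≡ 30 (mod 67)
30^2 = (30^1)^2 ≡ 30^2 = 900 ≡ 29 (mod 67)
30^4 = (30^2)^2 ≡ 29^2 = 841 ≡ 37 (mod 67)
30^8 = (30^4)^2 ≡ 37^2 = 1369 ≡ 29 (mod 67)
30^16 = (30^8)^2 ≡ 29^2 = 841 ≡ 37 (mod 67)
30^17 = 30^16 · 30^1 ≡ 37 · 30 ≡ 38 (mod 67).
So s = 38; s⁻¹ ≡ 30 (mod 67).
m = c₂ · s⁻¹ mod 67 = 17 · 30 mod 67 = 41.

41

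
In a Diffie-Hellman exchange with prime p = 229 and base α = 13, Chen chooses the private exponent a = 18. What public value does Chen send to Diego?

202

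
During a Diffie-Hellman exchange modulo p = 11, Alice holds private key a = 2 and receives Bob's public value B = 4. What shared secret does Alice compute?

Shared key K = 4^2 mod 11.
4^1 ≡ 4 (mod 11)
4^2 = (4^1)^2 ≡ 4^2 = 16 ≡ 5 (mod 11)

5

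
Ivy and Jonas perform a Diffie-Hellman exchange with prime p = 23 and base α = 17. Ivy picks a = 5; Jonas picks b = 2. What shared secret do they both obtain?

Ivy sends A = α^a mod p = 17^5 mod 23.
17^1 ≡ 17 (mod 23)
17^2 = (17^1)^2 ≡ 17^2 = 289 ≡ 13 (mod 23)
17^4 = (17^2)^2 ≡ 13^2 = 169 ≡ 8 (mod 23)
17^5 = 17^4 · 17^1 ≡ 8 · 17 ≡ 21 (mod 23).
So A = 21. Jonas then computes K = A^b mod p = 21^2 mod 23.
21^1 ≡ 21 (mod 23)
21^2 = (21^1)^2 ≡ 21^2 = 441 ≡ 4 (mod 23)

4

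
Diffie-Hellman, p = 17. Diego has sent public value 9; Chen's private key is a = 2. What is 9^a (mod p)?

Shared key K = 9^2 mod 17.
9^1 ≡ 9 (mod 17)
9^2 = (9^1)^2 ≡ 9^2 = 81 ≡ 13 (mod 17)

13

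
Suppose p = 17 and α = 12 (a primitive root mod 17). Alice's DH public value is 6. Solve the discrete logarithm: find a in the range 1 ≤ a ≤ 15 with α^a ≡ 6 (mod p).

Try successive powers of 12 modulo 17:
12^1 ≡ 12
12^2 ≡ 8
12^3 ≡ 11
12^4 ≡ 13
12^5 ≡ 3
12^6 ≡ 2
12^7 ≡ 7
12^8 ≡ 16
12^9 ≡ 5
12^10 ≡ 9
12^11 ≡ 6
Found: a = 11.

11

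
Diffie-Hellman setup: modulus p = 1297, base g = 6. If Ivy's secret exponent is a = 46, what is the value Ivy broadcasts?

1261

Public value = 6^46 (mod 1297).
6^1 ≡ 6 (mod 1297)
6^2 = (6^1)^2 ≡ 6^2 = 36 ≡ 36 (mod 1297)
6^4 = (6^2)^2 ≡ 36^2 = 1296 ≡ 1296 (mod 1297)
6^8 = (6^4)^2 ≡ 1296^2 = 1679616 ≡ 1 (mod 1297)
6^16 = (6^8)^2 ≡ 1^2 = 1 ≡ 1 (mod 1297)
6^32 = (6^16)^2 ≡ 1^2 = 1 ≡ 1 (mod 1297)
6^46 = 6^32 · 6^8 · 6^4 · 6^2 ≡ 1 · 1 · 1296 · 36 ≡ 1261 (mod 1297).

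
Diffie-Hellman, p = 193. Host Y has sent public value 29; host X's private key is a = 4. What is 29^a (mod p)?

129

Shared key K = 29^4 mod 193.
29^1 ≡ 29 (mod 193)
29^2 = (29^1)^2 ≡ 29^2 = 841 ≡ 69 (mod 193)
29^4 = (29^2)^2 ≡ 69^2 = 4761 ≡ 129 (mod 193)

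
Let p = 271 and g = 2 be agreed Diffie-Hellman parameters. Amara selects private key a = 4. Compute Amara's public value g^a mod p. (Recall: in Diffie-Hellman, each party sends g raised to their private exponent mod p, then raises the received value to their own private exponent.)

Public value = 2^4 mod 271.
2^1 ≡ 2 (mod 271)
2^2 = (2^1)^2 ≡ 2^2 = 4 ≡ 4 (mod 271)
2^4 = (2^2)^2 ≡ 4^2 = 16 ≡ 16 (mod 271)

16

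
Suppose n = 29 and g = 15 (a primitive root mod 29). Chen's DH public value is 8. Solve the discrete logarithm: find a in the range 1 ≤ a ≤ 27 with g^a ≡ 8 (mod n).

Try successive powers of 15 modulo 29:
15^1 ≡ 15
15^2 ≡ 22
15^3 ≡ 11
15^4 ≡ 20
15^5 ≡ 10
15^6 ≡ 5
15^7 ≡ 17
15^8 ≡ 23
15^9 ≡ 26
15^10 ≡ 13
15^11 ≡ 21
15^12 ≡ 25
15^13 ≡ 27
15^14 ≡ 28
15^15 ≡ 14
15^16 ≡ 7
15^17 ≡ 18
15^18 ≡ 9
15^19 ≡ 19
15^20 ≡ 24
15^21 ≡ 12
15^22 ≡ 6
15^23 ≡ 3
15^24 ≡ 16
15^25 ≡ 8
Found: a = 25.

25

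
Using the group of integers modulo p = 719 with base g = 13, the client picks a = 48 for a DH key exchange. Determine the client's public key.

Public value = 13^48 mod 719.
13^1 ≡ 13 (mod 719)
13^2 = (13^1)^2 ≡ 13^2 = 169 ≡ 169 (mod 719)
13^4 = (13^2)^2 ≡ 169^2 = 28561 ≡ 520 (mod 719)
13^8 = (13^4)^2 ≡ 520^2 = 270400 ≡ 56 (mod 719)
13^16 = (13^8)^2 ≡ 56^2 = 3136 ≡ 260 (mod 719)
13^32 = (13^16)^2 ≡ 260^2 = 67600 ≡ 14 (mod 719)
13^48 = 13^32 · 13^16 ≡ 14 · 260 ≡ 45 (mod 719).

45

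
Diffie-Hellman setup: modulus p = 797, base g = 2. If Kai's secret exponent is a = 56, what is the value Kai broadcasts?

217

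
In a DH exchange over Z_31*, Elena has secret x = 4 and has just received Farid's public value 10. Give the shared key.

Shared key K = 10^4 mod 31.
10^1 ≡ 10 (mod 31)
10^2 = (10^1)^2 ≡ 10^2 = 100 ≡ 7 (mod 31)
10^4 = (10^2)^2 ≡ 7^2 = 49 ≡ 18 (mod 31)

18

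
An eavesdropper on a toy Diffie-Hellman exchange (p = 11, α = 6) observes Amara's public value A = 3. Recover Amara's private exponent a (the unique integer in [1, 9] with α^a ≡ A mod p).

Try successive powers of 6 modulo 11:
6^1 ≡ 6
6^2 ≡ 3
Found: a = 2.

2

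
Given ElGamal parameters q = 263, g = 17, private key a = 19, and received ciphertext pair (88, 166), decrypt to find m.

52

Shared mask s = c₁^a mod q = 88^19 mod 263.
88^1 ≡ 88 (mod 263)
88^2 = (88^1)^2 ≡ 88^2 = 7744 ≡ 117 (mod 263)
88^4 = (88^2)^2 ≡ 117^2 = 13689 ≡ 13 (mod 263)
88^8 = (88^4)^2 ≡ 13^2 = 169 ≡ 169 (mod 263)
88^16 = (88^8)^2 ≡ 169^2 = 28561 ≡ 157 (mod 263)
88^19 = 88^16 · 88^2 · 88^1 ≡ 157 · 117 · 88 ≡ 74 (mod 263).
So s = 74; s⁻¹ ≡ 32 (mod 263).
m = c₂ · s⁻¹ mod 263 = 166 · 32 mod 263 = 52.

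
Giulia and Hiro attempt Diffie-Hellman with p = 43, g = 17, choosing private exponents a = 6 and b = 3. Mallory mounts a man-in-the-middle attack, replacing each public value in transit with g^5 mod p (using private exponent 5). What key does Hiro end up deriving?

16

Hiro receives Mallory's public value M = 17^5 mod 43 instead of the honest one.
17^1 ≡ 17 (mod 43)
17^2 = (17^1)^2 ≡ 17^2 = 289 ≡ 31 (mod 43)
17^4 = (17^2)^2 ≡ 31^2 = 961 ≡ 15 (mod 43)
17^5 = 17^4 · 17^1 ≡ 15 · 17 ≡ 40 (mod 43).
So M = 40. Hiro computes K = M^3 mod 43.
40^1 ≡ 40 (mod 43)
40^2 = (40^1)^2 ≡ 40^2 = 1600 ≡ 9 (mod 43)
40^3 = 40^2 · 40^1 ≡ 9 · 40 ≡ 16 (mod 43).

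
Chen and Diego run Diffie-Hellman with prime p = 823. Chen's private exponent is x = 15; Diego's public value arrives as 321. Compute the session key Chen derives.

Shared key K = 321^15 mod 823.
321^1 ≡ 321 (mod 823)
321^2 = (321^1)^2 ≡ 321^2 = 103041 ≡ 166 (mod 823)
321^4 = (321^2)^2 ≡ 166^2 = 27556 ≡ 397 (mod 823)
321^8 = (321^4)^2 ≡ 397^2 = 157609 ≡ 416 (mod 823)
321^15 = 321^8 · 321^4 · 321^2 · 321^1 ≡ 416 · 397 · 166 · 321 ≡ 675 (mod 823).

675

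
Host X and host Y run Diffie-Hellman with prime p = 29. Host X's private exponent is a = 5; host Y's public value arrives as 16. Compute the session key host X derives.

23

Shared key K = 16^5 mod 29.
16^1 ≡ 16 (mod 29)
16^2 = (16^1)^2 ≡ 16^2 = 256 ≡ 24 (mod 29)
16^4 = (16^2)^2 ≡ 24^2 = 576 ≡ 25 (mod 29)
16^5 = 16^4 · 16^1 ≡ 25 · 16 ≡ 23 (mod 29).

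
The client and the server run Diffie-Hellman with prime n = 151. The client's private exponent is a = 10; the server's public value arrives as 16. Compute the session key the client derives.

Shared key K = 16^10 mod 151.
16^1 ≡ 16 (mod 151)
16^2 = (16^1)^2 ≡ 16^2 = 256 ≡ 105 (mod 151)
16^4 = (16^2)^2 ≡ 105^2 = 11025 ≡ 2 (mod 151)
16^8 = (16^4)^2 ≡ 2^2 = 4 ≡ 4 (mod 151)
16^10 = 16^8 · 16^2 ≡ 4 · 105 ≡ 118 (mod 151).

118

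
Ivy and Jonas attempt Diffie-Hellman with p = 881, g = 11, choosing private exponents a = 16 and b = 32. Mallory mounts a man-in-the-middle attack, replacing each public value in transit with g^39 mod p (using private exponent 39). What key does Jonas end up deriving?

382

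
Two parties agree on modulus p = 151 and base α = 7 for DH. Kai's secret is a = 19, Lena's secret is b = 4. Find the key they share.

Kai sends A = α^a mod p = 7^19 mod 151.
7^1 ≡ 7 (mod 151)
7^2 = (7^1)^2 ≡ 7^2 = 49 ≡ 49 (mod 151)
7^4 = (7^2)^2 ≡ 49^2 = 2401 ≡ 136 (mod 151)
7^8 = (7^4)^2 ≡ 136^2 = 18496 ≡ 74 (mod 151)
7^16 = (7^8)^2 ≡ 74^2 = 5476 ≡ 40 (mod 151)
7^19 = 7^16 · 7^2 · 7^1 ≡ 40 · 49 · 7 ≡ 130 (mod 151).
So A = 130. Lena then computes K = A^b mod p = 130^4 mod 151.
130^1 ≡ 130 (mod 151)
130^2 = (130^1)^2 ≡ 130^2 = 16900 ≡ 139 (mod 151)
130^4 = (130^2)^2 ≡ 139^2 = 19321 ≡ 144 (mod 151)

144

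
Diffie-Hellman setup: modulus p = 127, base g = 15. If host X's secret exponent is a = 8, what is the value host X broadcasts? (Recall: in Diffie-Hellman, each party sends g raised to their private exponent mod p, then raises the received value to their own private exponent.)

18

Public value = 15^{8} \pmod{127}.
15^1 ≡ 15 (mod 127)
15^2 = (15^1)^2 ≡ 15^2 = 225 ≡ 98 (mod 127)
15^4 = (15^2)^2 ≡ 98^2 = 9604 ≡ 79 (mod 127)
15^8 = (15^4)^2 ≡ 79^2 = 6241 ≡ 18 (mod 127)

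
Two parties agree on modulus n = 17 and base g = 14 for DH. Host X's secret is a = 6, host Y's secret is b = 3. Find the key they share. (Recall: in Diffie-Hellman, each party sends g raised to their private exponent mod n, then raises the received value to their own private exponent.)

9

Host X sends A = g^a mod n = 14^6 mod 17.
14^1 ≡ 14 (mod 17)
14^2 = (14^1)^2 ≡ 14^2 = 196 ≡ 9 (mod 17)
14^4 = (14^2)^2 ≡ 9^2 = 81 ≡ 13 (mod 17)
14^6 = 14^4 · 14^2 ≡ 13 · 9 ≡ 15 (mod 17).
So A = 15. Host Y then computes K = A^b mod n = 15^3 mod 17.
15^1 ≡ 15 (mod 17)
15^2 = (15^1)^2 ≡ 15^2 = 225 ≡ 4 (mod 17)
15^3 = 15^2 · 15^1 ≡ 4 · 15 ≡ 9 (mod 17).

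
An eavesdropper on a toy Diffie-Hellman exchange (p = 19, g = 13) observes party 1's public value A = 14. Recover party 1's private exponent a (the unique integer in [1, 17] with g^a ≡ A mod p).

5

Try successive powers of 13 modulo 19:
13^1 ≡ 13
13^2 ≡ 17
13^3 ≡ 12
13^4 ≡ 4
13^5 ≡ 14
Found: a = 5.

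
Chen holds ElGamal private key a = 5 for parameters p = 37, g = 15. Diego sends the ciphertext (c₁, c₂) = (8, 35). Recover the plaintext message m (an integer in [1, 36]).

Shared mask s = c₁^a mod p = 8^5 mod 37.
8^1 ≡ 8 (mod 37)
8^2 = (8^1)^2 ≡ 8^2 = 64 ≡ 27 (mod 37)
8^4 = (8^2)^2 ≡ 27^2 = 729 ≡ 26 (mod 37)
8^5 = 8^4 · 8^1 ≡ 26 · 8 ≡ 23 (mod 37).
So s = 23; s⁻¹ ≡ 29 (mod 37).
m = c₂ · s⁻¹ mod 37 = 35 · 29 mod 37 = 16.

16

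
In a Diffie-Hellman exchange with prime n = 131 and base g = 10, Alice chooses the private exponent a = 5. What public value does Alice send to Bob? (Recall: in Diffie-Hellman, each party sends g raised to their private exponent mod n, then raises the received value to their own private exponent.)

Public value = 10^5 (mod 131).
10^1 ≡ 10 (mod 131)
10^2 = (10^1)^2 ≡ 10^2 = 100 ≡ 100 (mod 131)
10^4 = (10^2)^2 ≡ 100^2 = 10000 ≡ 44 (mod 131)
10^5 = 10^4 · 10^1 ≡ 44 · 10 ≡ 47 (mod 131).

47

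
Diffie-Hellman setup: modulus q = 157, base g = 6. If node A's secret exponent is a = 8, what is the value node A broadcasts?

30

Public value = 6^8 mod 157.
6^1 ≡ 6 (mod 157)
6^2 = (6^1)^2 ≡ 6^2 = 36 ≡ 36 (mod 157)
6^4 = (6^2)^2 ≡ 36^2 = 1296 ≡ 40 (mod 157)
6^8 = (6^4)^2 ≡ 40^2 = 1600 ≡ 30 (mod 157)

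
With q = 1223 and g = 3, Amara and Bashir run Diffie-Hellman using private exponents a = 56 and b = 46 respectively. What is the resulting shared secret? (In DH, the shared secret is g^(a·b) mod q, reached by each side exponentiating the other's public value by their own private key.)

670

Bashir sends B = g^b mod q = 3^46 mod 1223.
3^1 ≡ 3 (mod 1223)
3^2 = (3^1)^2 ≡ 3^2 = 9 ≡ 9 (mod 1223)
3^4 = (3^2)^2 ≡ 9^2 = 81 ≡ 81 (mod 1223)
3^8 = (3^4)^2 ≡ 81^2 = 6561 ≡ 446 (mod 1223)
3^16 = (3^8)^2 ≡ 446^2 = 198916 ≡ 790 (mod 1223)
3^32 = (3^16)^2 ≡ 790^2 = 624100 ≡ 370 (mod 1223)
3^46 = 3^32 · 3^8 · 3^4 · 3^2 ≡ 370 · 446 · 81 · 9 ≡ 408 (mod 1223).
So B = 408. Amara then computes K = B^a mod q = 408^56 mod 1223.
408^1 ≡ 408 (mod 1223)
408^2 = (408^1)^2 ≡ 408^2 = 166464 ≡ 136 (mod 1223)
408^4 = (408^2)^2 ≡ 136^2 = 18496 ≡ 151 (mod 1223)
408^8 = (408^4)^2 ≡ 151^2 = 22801 ≡ 787 (mod 1223)
408^16 = (408^8)^2 ≡ 787^2 = 619369 ≡ 531 (mod 1223)
408^32 = (408^16)^2 ≡ 531^2 = 281961 ≡ 671 (mod 1223)
408^56 = 408^32 · 408^16 · 408^8 ≡ 671 · 531 · 787 ≡ 670 (mod 1223).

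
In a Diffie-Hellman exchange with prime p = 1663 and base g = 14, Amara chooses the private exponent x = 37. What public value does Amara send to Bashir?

863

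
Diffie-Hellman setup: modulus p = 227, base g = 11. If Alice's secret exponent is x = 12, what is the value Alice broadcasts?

Public value = 11^12 (mod 227).
11^1 ≡ 11 (mod 227)
11^2 = (11^1)^2 ≡ 11^2 = 121 ≡ 121 (mod 227)
11^4 = (11^2)^2 ≡ 121^2 = 14641 ≡ 113 (mod 227)
11^8 = (11^4)^2 ≡ 113^2 = 12769 ≡ 57 (mod 227)
11^12 = 11^8 · 11^4 ≡ 57 · 113 ≡ 85 (mod 227).

85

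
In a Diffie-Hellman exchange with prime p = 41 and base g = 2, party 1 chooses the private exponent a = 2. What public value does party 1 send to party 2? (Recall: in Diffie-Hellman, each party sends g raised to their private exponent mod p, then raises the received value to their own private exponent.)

Public value = 2^2 mod 41.
2^1 ≡ 2 (mod 41)
2^2 = (2^1)^2 ≡ 2^2 = 4 ≡ 4 (mod 41)

4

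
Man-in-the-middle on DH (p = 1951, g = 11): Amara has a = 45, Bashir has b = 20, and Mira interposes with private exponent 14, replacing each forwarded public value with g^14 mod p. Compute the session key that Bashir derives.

1143

Bashir receives Mira's public value M = 11^14 mod 1951 instead of the honest one.
11^1 ≡ 11 (mod 1951)
11^2 = (11^1)^2 ≡ 11^2 = 121 ≡ 121 (mod 1951)
11^4 = (11^2)^2 ≡ 121^2 = 14641 ≡ 984 (mod 1951)
11^8 = (11^4)^2 ≡ 984^2 = 968256 ≡ 560 (mod 1951)
11^14 = 11^8 · 11^4 · 11^2 ≡ 560 · 984 · 121 ≡ 415 (mod 1951).
So M = 415. Bashir computes K = M^20 mod 1951.
415^1 ≡ 415 (mod 1951)
415^2 = (415^1)^2 ≡ 415^2 = 172225 ≡ 537 (mod 1951)
415^4 = (415^2)^2 ≡ 537^2 = 288369 ≡ 1572 (mod 1951)
415^8 = (415^4)^2 ≡ 1572^2 = 2471184 ≡ 1218 (mod 1951)
415^16 = (415^8)^2 ≡ 1218^2 = 1483524 ≡ 764 (mod 1951)
415^20 = 415^16 · 415^4 ≡ 764 · 1572 ≡ 1143 (mod 1951).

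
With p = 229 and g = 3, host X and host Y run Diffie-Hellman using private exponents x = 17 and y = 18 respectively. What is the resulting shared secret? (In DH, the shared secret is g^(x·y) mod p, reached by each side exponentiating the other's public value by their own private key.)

61

Host Y sends B = g^y mod p = 3^18 mod 229.
3^1 ≡ 3 (mod 229)
3^2 = (3^1)^2 ≡ 3^2 = 9 ≡ 9 (mod 229)
3^4 = (3^2)^2 ≡ 9^2 = 81 ≡ 81 (mod 229)
3^8 = (3^4)^2 ≡ 81^2 = 6561 ≡ 149 (mod 229)
3^16 = (3^8)^2 ≡ 149^2 = 22201 ≡ 217 (mod 229)
3^18 = 3^16 · 3^2 ≡ 217 · 9 ≡ 121 (mod 229).
So B = 121. Host X then computes K = B^x mod p = 121^17 mod 229.
121^1 ≡ 121 (mod 229)
121^2 = (121^1)^2 ≡ 121^2 = 14641 ≡ 214 (mod 229)
121^4 = (121^2)^2 ≡ 214^2 = 45796 ≡ 225 (mod 229)
121^8 = (121^4)^2 ≡ 225^2 = 50625 ≡ 16 (mod 229)
121^16 = (121^8)^2 ≡ 16^2 = 256 ≡ 27 (mod 229)
121^17 = 121^16 · 121^1 ≡ 27 · 121 ≡ 61 (mod 229).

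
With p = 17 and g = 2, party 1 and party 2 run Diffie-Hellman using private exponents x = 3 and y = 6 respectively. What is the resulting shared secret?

Party 2 sends B = g^y mod p = 2^6 mod 17.
2^1 ≡ 2 (mod 17)
2^2 = (2^1)^2 ≡ 2^2 = 4 ≡ 4 (mod 17)
2^4 = (2^2)^2 ≡ 4^2 = 16 ≡ 16 (mod 17)
2^6 = 2^4 · 2^2 ≡ 16 · 4 ≡ 13 (mod 17).
So B = 13. Party 1 then computes K = B^x mod p = 13^3 mod 17.
13^1 ≡ 13 (mod 17)
13^2 = (13^1)^2 ≡ 13^2 = 169 ≡ 16 (mod 17)
13^3 = 13^2 · 13^1 ≡ 16 · 13 ≡ 4 (mod 17).

4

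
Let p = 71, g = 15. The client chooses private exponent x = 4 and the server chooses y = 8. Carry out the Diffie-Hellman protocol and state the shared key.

The client sends A = g^x mod p = 15^4 mod 71.
15^1 ≡ 15 (mod 71)
15^2 = (15^1)^2 ≡ 15^2 = 225 ≡ 12 (mod 71)
15^4 = (15^2)^2 ≡ 12^2 = 144 ≡ 2 (mod 71)
So A = 2. The server then computes K = A^y mod p = 2^8 mod 71.
2^1 ≡ 2 (mod 71)
2^2 = (2^1)^2 ≡ 2^2 = 4 ≡ 4 (mod 71)
2^4 = (2^2)^2 ≡ 4^2 = 16 ≡ 16 (mod 71)
2^8 = (2^4)^2 ≡ 16^2 = 256 ≡ 43 (mod 71)

43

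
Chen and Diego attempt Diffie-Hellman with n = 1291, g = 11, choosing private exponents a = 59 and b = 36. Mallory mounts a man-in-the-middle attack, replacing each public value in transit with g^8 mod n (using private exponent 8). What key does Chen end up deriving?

Chen receives Mallory's public value M = 11^8 mod 1291 instead of the honest one.
11^1 ≡ 11 (mod 1291)
11^2 = (11^1)^2 ≡ 11^2 = 121 ≡ 121 (mod 1291)
11^4 = (11^2)^2 ≡ 121^2 = 14641 ≡ 440 (mod 1291)
11^8 = (11^4)^2 ≡ 440^2 = 193600 ≡ 1241 (mod 1291)
So M = 1241. Chen computes K = M^59 mod 1291.
1241^1 ≡ 1241 (mod 1291)
1241^2 = (1241^1)^2 ≡ 1241^2 = 1540081 ≡ 1209 (mod 1291)
1241^4 = (1241^2)^2 ≡ 1209^2 = 1461681 ≡ 269 (mod 1291)
1241^8 = (1241^4)^2 ≡ 269^2 = 72361 ≡ 65 (mod 1291)
1241^16 = (1241^8)^2 ≡ 65^2 = 4225 ≡ 352 (mod 1291)
1241^32 = (1241^16)^2 ≡ 352^2 = 123904 ≡ 1259 (mod 1291)
1241^59 = 1241^32 · 1241^16 · 1241^8 · 1241^2 · 1241^1 ≡ 1259 · 352 · 65 · 1209 · 1241 ≡ 438 (mod 1291).

438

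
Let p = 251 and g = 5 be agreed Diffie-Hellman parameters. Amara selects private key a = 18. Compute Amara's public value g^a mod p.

51

Public value = 5^18 mod 251.
5^1 ≡ 5 (mod 251)
5^2 = (5^1)^2 ≡ 5^2 = 25 ≡ 25 (mod 251)
5^4 = (5^2)^2 ≡ 25^2 = 625 ≡ 123 (mod 251)
5^8 = (5^4)^2 ≡ 123^2 = 15129 ≡ 69 (mod 251)
5^16 = (5^8)^2 ≡ 69^2 = 4761 ≡ 243 (mod 251)
5^18 = 5^16 · 5^2 ≡ 243 · 25 ≡ 51 (mod 251).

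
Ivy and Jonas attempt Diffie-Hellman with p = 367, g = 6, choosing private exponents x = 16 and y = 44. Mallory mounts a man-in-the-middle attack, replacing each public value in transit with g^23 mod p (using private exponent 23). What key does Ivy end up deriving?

Ivy receives Mallory's public value M = 6^23 mod 367 instead of the honest one.
6^1 ≡ 6 (mod 367)
6^2 = (6^1)^2 ≡ 6^2 = 36 ≡ 36 (mod 367)
6^4 = (6^2)^2 ≡ 36^2 = 1296 ≡ 195 (mod 367)
6^8 = (6^4)^2 ≡ 195^2 = 38025 ≡ 224 (mod 367)
6^16 = (6^8)^2 ≡ 224^2 = 50176 ≡ 264 (mod 367)
6^23 = 6^16 · 6^4 · 6^2 · 6^1 ≡ 264 · 195 · 36 · 6 ≡ 314 (mod 367).
So M = 314. Ivy computes K = M^16 mod 367.
314^1 ≡ 314 (mod 367)
314^2 = (314^1)^2 ≡ 314^2 = 98596 ≡ 240 (mod 367)
314^4 = (314^2)^2 ≡ 240^2 = 57600 ≡ 348 (mod 367)
314^8 = (314^4)^2 ≡ 348^2 = 121104 ≡ 361 (mod 367)
314^16 = (314^8)^2 ≡ 361^2 = 130321 ≡ 36 (mod 367)

36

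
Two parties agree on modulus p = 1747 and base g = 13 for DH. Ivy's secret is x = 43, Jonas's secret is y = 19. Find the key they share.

732

Jonas sends B = g^y mod p = 13^19 mod 1747.
13^1 ≡ 13 (mod 1747)
13^2 = (13^1)^2 ≡ 13^2 = 169 ≡ 169 (mod 1747)
13^4 = (13^2)^2 ≡ 169^2 = 28561 ≡ 609 (mod 1747)
13^8 = (13^4)^2 ≡ 609^2 = 370881 ≡ 517 (mod 1747)
13^16 = (13^8)^2 ≡ 517^2 = 267289 ≡ 1745 (mod 1747)
13^19 = 13^16 · 13^2 · 13^1 ≡ 1745 · 169 · 13 ≡ 847 (mod 1747).
So B = 847. Ivy then computes K = B^x mod p = 847^43 mod 1747.
847^1 ≡ 847 (mod 1747)
847^2 = (847^1)^2 ≡ 847^2 = 717409 ≡ 1139 (mod 1747)
847^4 = (847^2)^2 ≡ 1139^2 = 1297321 ≡ 1047 (mod 1747)
847^8 = (847^4)^2 ≡ 1047^2 = 1096209 ≡ 840 (mod 1747)
847^16 = (847^8)^2 ≡ 840^2 = 705600 ≡ 1559 (mod 1747)
847^32 = (847^16)^2 ≡ 1559^2 = 2430481 ≡ 404 (mod 1747)
847^43 = 847^32 · 847^8 · 847^2 · 847^1 ≡ 404 · 840 · 1139 · 847 ≡ 732 (mod 1747).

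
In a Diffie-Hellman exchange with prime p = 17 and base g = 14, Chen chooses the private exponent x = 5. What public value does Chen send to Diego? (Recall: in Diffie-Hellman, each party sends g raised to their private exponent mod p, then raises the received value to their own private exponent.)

12

Public value = 14^{5} \pmod{17}.
14^1 ≡ 14 (mod 17)
14^2 = (14^1)^2 ≡ 14^2 = 196 ≡ 9 (mod 17)
14^4 = (14^2)^2 ≡ 9^2 = 81 ≡ 13 (mod 17)
14^5 = 14^4 · 14^1 ≡ 13 · 14 ≡ 12 (mod 17).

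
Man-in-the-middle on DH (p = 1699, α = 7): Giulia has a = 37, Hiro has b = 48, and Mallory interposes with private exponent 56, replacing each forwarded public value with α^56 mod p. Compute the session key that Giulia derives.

Giulia receives Mallory's public value M = 7^56 mod 1699 instead of the honest one.
7^1 ≡ 7 (mod 1699)
7^2 = (7^1)^2 ≡ 7^2 = 49 ≡ 49 (mod 1699)
7^4 = (7^2)^2 ≡ 49^2 = 2401 ≡ 702 (mod 1699)
7^8 = (7^4)^2 ≡ 702^2 = 492804 ≡ 94 (mod 1699)
7^16 = (7^8)^2 ≡ 94^2 = 8836 ≡ 341 (mod 1699)
7^32 = (7^16)^2 ≡ 341^2 = 116281 ≡ 749 (mod 1699)
7^56 = 7^32 · 7^16 · 7^8 ≡ 749 · 341 · 94 ≡ 1576 (mod 1699).
So M = 1576. Giulia computes K = M^37 mod 1699.
1576^1 ≡ 1576 (mod 1699)
1576^2 = (1576^1)^2 ≡ 1576^2 = 2483776 ≡ 1537 (mod 1699)
1576^4 = (1576^2)^2 ≡ 1537^2 = 2362369 ≡ 759 (mod 1699)
1576^8 = (1576^4)^2 ≡ 759^2 = 576081 ≡ 120 (mod 1699)
1576^16 = (1576^8)^2 ≡ 120^2 = 14400 ≡ 808 (mod 1699)
1576^32 = (1576^16)^2 ≡ 808^2 = 652864 ≡ 448 (mod 1699)
1576^37 = 1576^32 · 1576^4 · 1576^1 ≡ 448 · 759 · 1576 ≡ 347 (mod 1699).

347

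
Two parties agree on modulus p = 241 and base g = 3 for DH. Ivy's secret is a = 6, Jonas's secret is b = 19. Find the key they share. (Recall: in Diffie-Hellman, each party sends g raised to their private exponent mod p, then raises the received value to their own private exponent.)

201

Ivy sends A = g^a mod p = 3^6 mod 241.
3^1 ≡ 3 (mod 241)
3^2 = (3^1)^2 ≡ 3^2 = 9 ≡ 9 (mod 241)
3^4 = (3^2)^2 ≡ 9^2 = 81 ≡ 81 (mod 241)
3^6 = 3^4 · 3^2 ≡ 81 · 9 ≡ 6 (mod 241).
So A = 6. Jonas then computes K = A^b mod p = 6^19 mod 241.
6^1 ≡ 6 (mod 241)
6^2 = (6^1)^2 ≡ 6^2 = 36 ≡ 36 (mod 241)
6^4 = (6^2)^2 ≡ 36^2 = 1296 ≡ 91 (mod 241)
6^8 = (6^4)^2 ≡ 91^2 = 8281 ≡ 87 (mod 241)
6^16 = (6^8)^2 ≡ 87^2 = 7569 ≡ 98 (mod 241)
6^19 = 6^16 · 6^2 · 6^1 ≡ 98 · 36 · 6 ≡ 201 (mod 241).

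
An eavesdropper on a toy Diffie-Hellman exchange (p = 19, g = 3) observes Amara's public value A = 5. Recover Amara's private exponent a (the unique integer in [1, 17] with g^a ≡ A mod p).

4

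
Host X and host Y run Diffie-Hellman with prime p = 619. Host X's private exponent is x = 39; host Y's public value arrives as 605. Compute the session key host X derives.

371

Shared key K = 605^39 mod 619.
605^1 ≡ 605 (mod 619)
605^2 = (605^1)^2 ≡ 605^2 = 366025 ≡ 196 (mod 619)
605^4 = (605^2)^2 ≡ 196^2 = 38416 ≡ 38 (mod 619)
605^8 = (605^4)^2 ≡ 38^2 = 1444 ≡ 206 (mod 619)
605^16 = (605^8)^2 ≡ 206^2 = 42436 ≡ 344 (mod 619)
605^32 = (605^16)^2 ≡ 344^2 = 118336 ≡ 107 (mod 619)
605^39 = 605^32 · 605^4 · 605^2 · 605^1 ≡ 107 · 38 · 196 · 605 ≡ 371 (mod 619).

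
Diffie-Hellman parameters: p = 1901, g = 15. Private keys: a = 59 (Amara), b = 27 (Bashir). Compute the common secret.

1844

Bashir sends B = g^b mod p = 15^27 mod 1901.
15^1 ≡ 15 (mod 1901)
15^2 = (15^1)^2 ≡ 15^2 = 225 ≡ 225 (mod 1901)
15^4 = (15^2)^2 ≡ 225^2 = 50625 ≡ 1199 (mod 1901)
15^8 = (15^4)^2 ≡ 1199^2 = 1437601 ≡ 445 (mod 1901)
15^16 = (15^8)^2 ≡ 445^2 = 198025 ≡ 321 (mod 1901)
15^27 = 15^16 · 15^8 · 15^2 · 15^1 ≡ 321 · 445 · 225 · 15 ≡ 671 (mod 1901).
So B = 671. Amara then computes K = B^a mod p = 671^59 mod 1901.
671^1 ≡ 671 (mod 1901)
671^2 = (671^1)^2 ≡ 671^2 = 450241 ≡ 1605 (mod 1901)
671^4 = (671^2)^2 ≡ 1605^2 = 2576025 ≡ 170 (mod 1901)
671^8 = (671^4)^2 ≡ 170^2 = 28900 ≡ 385 (mod 1901)
671^16 = (671^8)^2 ≡ 385^2 = 148225 ≡ 1848 (mod 1901)
671^32 = (671^16)^2 ≡ 1848^2 = 3415104 ≡ 908 (mod 1901)
671^59 = 671^32 · 671^16 · 671^8 · 671^2 · 671^1 ≡ 908 · 1848 · 385 · 1605 · 671 ≡ 1844 (mod 1901).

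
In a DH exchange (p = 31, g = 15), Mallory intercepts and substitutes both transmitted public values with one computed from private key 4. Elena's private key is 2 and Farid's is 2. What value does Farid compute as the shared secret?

4

Farid receives Mallory's public value M = 15^4 mod 31 instead of the honest one.
15^1 ≡ 15 (mod 31)
15^2 = (15^1)^2 ≡ 15^2 = 225 ≡ 8 (mod 31)
15^4 = (15^2)^2 ≡ 8^2 = 64 ≡ 2 (mod 31)
So M = 2. Farid computes K = M^2 mod 31.
2^1 ≡ 2 (mod 31)
2^2 = (2^1)^2 ≡ 2^2 = 4 ≡ 4 (mod 31)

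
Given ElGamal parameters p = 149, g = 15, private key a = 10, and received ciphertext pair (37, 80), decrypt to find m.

Shared mask s = c₁^a mod p = 37^10 mod 149.
37^1 ≡ 37 (mod 149)
37^2 = (37^1)^2 ≡ 37^2 = 1369 ≡ 28 (mod 149)
37^4 = (37^2)^2 ≡ 28^2 = 784 ≡ 39 (mod 149)
37^8 = (37^4)^2 ≡ 39^2 = 1521 ≡ 31 (mod 149)
37^10 = 37^8 · 37^2 ≡ 31 · 28 ≡ 123 (mod 149).
So s = 123; s⁻¹ ≡ 63 (mod 149).
m = c₂ · s⁻¹ mod 149 = 80 · 63 mod 149 = 123.

123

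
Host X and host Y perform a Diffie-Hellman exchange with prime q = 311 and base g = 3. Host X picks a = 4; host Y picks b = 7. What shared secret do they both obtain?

48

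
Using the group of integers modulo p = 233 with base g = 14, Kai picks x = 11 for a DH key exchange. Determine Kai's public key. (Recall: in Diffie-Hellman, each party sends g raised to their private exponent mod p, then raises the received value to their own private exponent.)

72

Public value = 14^11 mod 233.
14^1 ≡ 14 (mod 233)
14^2 = (14^1)^2 ≡ 14^2 = 196 ≡ 196 (mod 233)
14^4 = (14^2)^2 ≡ 196^2 = 38416 ≡ 204 (mod 233)
14^8 = (14^4)^2 ≡ 204^2 = 41616 ≡ 142 (mod 233)
14^11 = 14^8 · 14^2 · 14^1 ≡ 142 · 196 · 14 ≡ 72 (mod 233).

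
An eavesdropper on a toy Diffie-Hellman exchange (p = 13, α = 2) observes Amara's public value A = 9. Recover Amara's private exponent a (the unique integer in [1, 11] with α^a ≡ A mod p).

8

Try successive powers of 2 modulo 13:
2^1 ≡ 2
2^2 ≡ 4
2^3 ≡ 8
2^4 ≡ 3
2^5 ≡ 6
2^6 ≡ 12
2^7 ≡ 11
2^8 ≡ 9
Found: a = 8.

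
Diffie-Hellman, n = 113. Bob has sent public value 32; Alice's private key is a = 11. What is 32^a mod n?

57

Shared key K = 32^11 mod 113.
32^1 ≡ 32 (mod 113)
32^2 = (32^1)^2 ≡ 32^2 = 1024 ≡ 7 (mod 113)
32^4 = (32^2)^2 ≡ 7^2 = 49 ≡ 49 (mod 113)
32^8 = (32^4)^2 ≡ 49^2 = 2401 ≡ 28 (mod 113)
32^11 = 32^8 · 32^2 · 32^1 ≡ 28 · 7 · 32 ≡ 57 (mod 113).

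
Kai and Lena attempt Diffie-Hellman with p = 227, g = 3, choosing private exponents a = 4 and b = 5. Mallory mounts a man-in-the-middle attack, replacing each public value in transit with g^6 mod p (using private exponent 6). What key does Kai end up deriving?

21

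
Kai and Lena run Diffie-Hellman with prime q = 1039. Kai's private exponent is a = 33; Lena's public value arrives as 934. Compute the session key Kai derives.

560

Shared key K = 934^33 mod 1039.
934^1 ≡ 934 (mod 1039)
934^2 = (934^1)^2 ≡ 934^2 = 872356 ≡ 635 (mod 1039)
934^4 = (934^2)^2 ≡ 635^2 = 403225 ≡ 93 (mod 1039)
934^8 = (934^4)^2 ≡ 93^2 = 8649 ≡ 337 (mod 1039)
934^16 = (934^8)^2 ≡ 337^2 = 113569 ≡ 318 (mod 1039)
934^32 = (934^16)^2 ≡ 318^2 = 101124 ≡ 341 (mod 1039)
934^33 = 934^32 · 934^1 ≡ 341 · 934 ≡ 560 (mod 1039).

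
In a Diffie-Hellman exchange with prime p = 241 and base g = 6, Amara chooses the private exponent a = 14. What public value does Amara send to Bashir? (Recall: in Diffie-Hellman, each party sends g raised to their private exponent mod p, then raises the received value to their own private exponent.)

Public value = 6^14 mod 241.
6^1 ≡ 6 (mod 241)
6^2 = (6^1)^2 ≡ 6^2 = 36 ≡ 36 (mod 241)
6^4 = (6^2)^2 ≡ 36^2 = 1296 ≡ 91 (mod 241)
6^8 = (6^4)^2 ≡ 91^2 = 8281 ≡ 87 (mod 241)
6^14 = 6^8 · 6^4 · 6^2 ≡ 87 · 91 · 36 ≡ 150 (mod 241).

150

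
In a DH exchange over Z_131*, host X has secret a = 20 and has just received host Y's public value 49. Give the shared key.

99

Shared key K = 49^20 mod 131.
49^1 ≡ 49 (mod 131)
49^2 = (49^1)^2 ≡ 49^2 = 2401 ≡ 43 (mod 131)
49^4 = (49^2)^2 ≡ 43^2 = 1849 ≡ 15 (mod 131)
49^8 = (49^4)^2 ≡ 15^2 = 225 ≡ 94 (mod 131)
49^16 = (49^8)^2 ≡ 94^2 = 8836 ≡ 59 (mod 131)
49^20 = 49^16 · 49^4 ≡ 59 · 15 ≡ 99 (mod 131).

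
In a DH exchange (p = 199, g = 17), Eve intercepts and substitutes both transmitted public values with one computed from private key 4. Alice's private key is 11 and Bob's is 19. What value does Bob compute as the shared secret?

64

Bob receives Eve's public value M = 17^4 mod 199 instead of the honest one.
17^1 ≡ 17 (mod 199)
17^2 = (17^1)^2 ≡ 17^2 = 289 ≡ 90 (mod 199)
17^4 = (17^2)^2 ≡ 90^2 = 8100 ≡ 140 (mod 199)
So M = 140. Bob computes K = M^19 mod 199.
140^1 ≡ 140 (mod 199)
140^2 = (140^1)^2 ≡ 140^2 = 19600 ≡ 98 (mod 199)
140^4 = (140^2)^2 ≡ 98^2 = 9604 ≡ 52 (mod 199)
140^8 = (140^4)^2 ≡ 52^2 = 2704 ≡ 117 (mod 199)
140^16 = (140^8)^2 ≡ 117^2 = 13689 ≡ 157 (mod 199)
140^19 = 140^16 · 140^2 · 140^1 ≡ 157 · 98 · 140 ≡ 64 (mod 199).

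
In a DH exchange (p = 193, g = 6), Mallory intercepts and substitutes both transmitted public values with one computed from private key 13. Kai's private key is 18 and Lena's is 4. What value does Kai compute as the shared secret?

166

Kai receives Mallory's public value M = 6^13 mod 193 instead of the honest one.
6^1 ≡ 6 (mod 193)
6^2 = (6^1)^2 ≡ 6^2 = 36 ≡ 36 (mod 193)
6^4 = (6^2)^2 ≡ 36^2 = 1296 ≡ 138 (mod 193)
6^8 = (6^4)^2 ≡ 138^2 = 19044 ≡ 130 (mod 193)
6^13 = 6^8 · 6^4 · 6^1 ≡ 130 · 138 · 6 ≡ 139 (mod 193).
So M = 139. Kai computes K = M^18 mod 193.
139^1 ≡ 139 (mod 193)
139^2 = (139^1)^2 ≡ 139^2 = 19321 ≡ 21 (mod 193)
139^4 = (139^2)^2 ≡ 21^2 = 441 ≡ 55 (mod 193)
139^8 = (139^4)^2 ≡ 55^2 = 3025 ≡ 130 (mod 193)
139^16 = (139^8)^2 ≡ 130^2 = 16900 ≡ 109 (mod 193)
139^18 = 139^16 · 139^2 ≡ 109 · 21 ≡ 166 (mod 193).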